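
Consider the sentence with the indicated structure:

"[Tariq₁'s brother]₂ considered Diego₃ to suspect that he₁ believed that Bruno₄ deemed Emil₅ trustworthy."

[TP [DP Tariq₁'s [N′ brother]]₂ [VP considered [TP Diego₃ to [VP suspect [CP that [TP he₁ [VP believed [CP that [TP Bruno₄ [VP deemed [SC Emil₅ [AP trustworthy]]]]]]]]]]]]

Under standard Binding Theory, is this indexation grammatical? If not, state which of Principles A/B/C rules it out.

The two coindexed NPs are *Tariq₁* and *he₁*.
*he₁* is a pronoun; nothing c-commands it within its binding domain (the embedded TP.), so Principle B holds trivially.
*Tariq₁* is an R-expression; *he₁* does not c-command it, and no other NP shares its index, so Principle C is satisfied.
All principles are respected.

grammatical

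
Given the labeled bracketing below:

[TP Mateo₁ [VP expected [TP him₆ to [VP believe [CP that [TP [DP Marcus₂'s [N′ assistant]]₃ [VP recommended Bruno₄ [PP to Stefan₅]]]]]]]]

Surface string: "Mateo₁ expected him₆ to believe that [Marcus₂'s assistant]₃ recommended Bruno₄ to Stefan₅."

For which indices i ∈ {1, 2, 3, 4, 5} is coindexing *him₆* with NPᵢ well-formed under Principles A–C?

none

*him* is a pronoun, so Principle B applies: it must be free in its binding domain.
Binding domain of *him₆*: the matrix TP, whose subject is Mateo₁.
*Mateo₁* c-commands the pronoun within its binding domain → coindexation would violate Principle B.
*Marcus₂*: the pronoun c-commands this R-expression → coindexation would violate Principle C on *Marcus₂*.
*[Marcus₂'s assistant]₃*: the pronoun c-commands this R-expression → coindexation would violate Principle C on *[Marcus₂'s assistant]₃*.
*Bruno₄*: the pronoun c-commands this R-expression → coindexation would violate Principle C on *Bruno₄*.
*Stefan₅*: the pronoun c-commands this R-expression → coindexation would violate Principle C on *Stefan₅*.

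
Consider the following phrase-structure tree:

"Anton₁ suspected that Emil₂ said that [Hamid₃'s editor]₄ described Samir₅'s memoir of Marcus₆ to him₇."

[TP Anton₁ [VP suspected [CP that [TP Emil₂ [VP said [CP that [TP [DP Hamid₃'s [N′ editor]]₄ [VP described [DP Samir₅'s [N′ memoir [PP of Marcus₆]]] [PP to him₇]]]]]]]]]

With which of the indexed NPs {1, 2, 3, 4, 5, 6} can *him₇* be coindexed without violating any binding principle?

{1, 2, 3, 5, 6}

*him* is a pronoun, so Principle B applies: it must be free in its binding domain.
Binding domain of *him₇*: the embedded TP, whose subject is [Hamid₃'s editor]₄.
*Anton₁* c-commands the pronoun but from outside its binding domain, and is not c-commanded by it → coindexation permitted.
*Emil₂* c-commands the pronoun but from outside its binding domain, and is not c-commanded by it → coindexation permitted.
*Hamid₃* and the pronoun do not c-command one another → neither Principle B nor Principle C is at stake; coindexation permitted.
*[Hamid₃'s editor]₄* c-commands the pronoun within its binding domain → coindexation would violate Principle B.
*Samir₅* and the pronoun do not c-command one another → neither Principle B nor Principle C is at stake; coindexation permitted.
*Marcus₆* and the pronoun do not c-command one another → neither Principle B nor Principle C is at stake; coindexation permitted.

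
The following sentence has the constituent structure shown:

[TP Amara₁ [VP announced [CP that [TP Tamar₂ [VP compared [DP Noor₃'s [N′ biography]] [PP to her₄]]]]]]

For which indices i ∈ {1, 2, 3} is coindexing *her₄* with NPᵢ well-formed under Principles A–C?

*her* is a pronoun, so Principle B applies: it must be free in its binding domain.
Binding domain of *her₄*: the embedded TP, whose subject is Tamar₂.
*Amara₁* c-commands the pronoun but from outside its binding domain, and is not c-commanded by it → coindexation permitted.
*Tamar₂* c-commands the pronoun within its binding domain → coindexation would violate Principle B.
*Noor₃* and the pronoun do not c-command one another → neither Principle B nor Principle C is at stake; coindexation permitted.

{1, 3}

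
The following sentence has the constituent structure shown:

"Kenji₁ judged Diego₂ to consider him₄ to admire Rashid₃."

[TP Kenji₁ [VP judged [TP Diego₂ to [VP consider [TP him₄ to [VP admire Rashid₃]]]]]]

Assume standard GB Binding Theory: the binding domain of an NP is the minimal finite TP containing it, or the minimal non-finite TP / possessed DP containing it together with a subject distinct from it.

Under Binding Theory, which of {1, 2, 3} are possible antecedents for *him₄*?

*him* is a pronoun, so Principle B applies: it must be free in its binding domain.
Binding domain of *him₄*: the embedded TP, whose subject is Diego₂.
*Kenji₁* c-commands the pronoun but from outside its binding domain, and is not c-commanded by it → coindexation permitted.
*Diego₂* c-commands the pronoun within its binding domain → coindexation would violate Principle B.
*Rashid₃*: the pronoun c-commands this R-expression → coindexation would violate Principle C on *Rashid₃*.

{1}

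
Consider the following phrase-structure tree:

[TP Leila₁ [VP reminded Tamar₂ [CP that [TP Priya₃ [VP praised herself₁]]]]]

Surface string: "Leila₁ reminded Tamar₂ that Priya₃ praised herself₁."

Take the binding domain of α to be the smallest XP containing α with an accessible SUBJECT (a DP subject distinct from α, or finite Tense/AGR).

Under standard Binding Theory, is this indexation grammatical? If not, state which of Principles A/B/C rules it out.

Principle A

The two coindexed NPs are *Leila₁* and *herself₁*.
*herself₁* is an anaphor. Principle A requires it to be bound within its binding domain — the embedded TP, whose subject is Priya₃.
Within that domain it is c-commanded by *Priya₃*, which does not share its index.
*Leila₁* does c-command the anaphor, but from outside its binding domain.
The anaphor is unbound in its domain → Principle A violation.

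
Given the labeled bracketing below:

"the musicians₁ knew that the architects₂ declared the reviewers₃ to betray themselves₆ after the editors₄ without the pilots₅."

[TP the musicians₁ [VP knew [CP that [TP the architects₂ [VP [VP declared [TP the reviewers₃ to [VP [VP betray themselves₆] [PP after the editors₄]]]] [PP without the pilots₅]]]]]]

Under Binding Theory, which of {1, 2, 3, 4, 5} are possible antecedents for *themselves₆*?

{3}

*themselves* is an anaphor, so Principle A applies: it must be bound in its binding domain.
Binding domain of *themselves₆*: the embedded TP, whose subject is the reviewers₃.
*the musicians₁* c-commands the anaphor but is outside its binding domain → cannot satisfy Principle A.
*the architects₂* c-commands the anaphor but is outside its binding domain → cannot satisfy Principle A.
*the reviewers₃* c-commands the anaphor within its binding domain → licit binder.
*the editors₄* does not c-command the anaphor → cannot bind it.
*the pilots₅* does not c-command the anaphor → cannot bind it.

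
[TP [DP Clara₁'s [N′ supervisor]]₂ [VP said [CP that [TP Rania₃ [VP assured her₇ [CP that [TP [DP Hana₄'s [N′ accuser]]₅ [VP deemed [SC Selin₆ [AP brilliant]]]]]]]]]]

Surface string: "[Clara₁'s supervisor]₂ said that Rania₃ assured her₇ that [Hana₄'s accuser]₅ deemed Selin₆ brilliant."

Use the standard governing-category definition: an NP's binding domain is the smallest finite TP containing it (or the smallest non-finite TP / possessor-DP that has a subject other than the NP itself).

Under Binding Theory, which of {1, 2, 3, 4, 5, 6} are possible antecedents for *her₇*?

*her* is a pronoun, so Principle B applies: it must be free in its binding domain.
Binding domain of *her₇*: the embedded TP, whose subject is Rania₃.
*Clara₁* and the pronoun do not c-command one another → neither Principle B nor Principle C is at stake; coindexation permitted.
*[Clara₁'s supervisor]₂* c-commands the pronoun but from outside its binding domain, and is not c-commanded by it → coindexation permitted.
*Rania₃* c-commands the pronoun within its binding domain → coindexation would violate Principle B.
*Hana₄*: the pronoun c-commands this R-expression → coindexation would violate Principle C on *Hana₄*.
*[Hana₄'s accuser]₅*: the pronoun c-commands this R-expression → coindexation would violate Principle C on *[Hana₄'s accuser]₅*.
*Selin₆*: the pronoun c-commands this R-expression → coindexation would violate Principle C on *Selin₆*.

{1, 2}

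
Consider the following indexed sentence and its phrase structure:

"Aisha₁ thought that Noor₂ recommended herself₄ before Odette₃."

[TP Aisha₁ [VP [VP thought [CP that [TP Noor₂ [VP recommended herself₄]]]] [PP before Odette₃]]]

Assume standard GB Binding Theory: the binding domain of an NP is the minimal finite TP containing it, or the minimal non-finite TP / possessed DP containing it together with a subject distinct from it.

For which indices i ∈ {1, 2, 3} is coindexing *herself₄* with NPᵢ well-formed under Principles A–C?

{2}

*herself* is an anaphor, so Principle A applies: it must be bound in its binding domain.
Binding domain of *herself₄*: the embedded TP, whose subject is Noor₂.
*Aisha₁* c-commands the anaphor but is outside its binding domain → cannot satisfy Principle A.
*Noor₂* c-commands the anaphor within its binding domain → licit binder.
*Odette₃* does not c-command the anaphor → cannot bind it.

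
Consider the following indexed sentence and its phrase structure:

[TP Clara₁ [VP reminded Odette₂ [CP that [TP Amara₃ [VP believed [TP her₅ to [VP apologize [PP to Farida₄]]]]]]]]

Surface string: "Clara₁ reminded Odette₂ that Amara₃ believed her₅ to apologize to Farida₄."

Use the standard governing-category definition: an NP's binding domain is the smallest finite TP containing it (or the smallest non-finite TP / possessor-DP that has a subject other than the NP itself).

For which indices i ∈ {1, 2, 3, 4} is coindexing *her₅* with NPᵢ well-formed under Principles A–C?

*her* is a pronoun, so Principle B applies: it must be free in its binding domain.
Binding domain of *her₅*: the embedded TP, whose subject is Amara₃.
*Clara₁* c-commands the pronoun but from outside its binding domain, and is not c-commanded by it → coindexation permitted.
*Odette₂* c-commands the pronoun but from outside its binding domain, and is not c-commanded by it → coindexation permitted.
*Amara₃* c-commands the pronoun within its binding domain → coindexation would violate Principle B.
*Farida₄*: the pronoun c-commands this R-expression → coindexation would violate Principle C on *Farida₄*.

{1, 2}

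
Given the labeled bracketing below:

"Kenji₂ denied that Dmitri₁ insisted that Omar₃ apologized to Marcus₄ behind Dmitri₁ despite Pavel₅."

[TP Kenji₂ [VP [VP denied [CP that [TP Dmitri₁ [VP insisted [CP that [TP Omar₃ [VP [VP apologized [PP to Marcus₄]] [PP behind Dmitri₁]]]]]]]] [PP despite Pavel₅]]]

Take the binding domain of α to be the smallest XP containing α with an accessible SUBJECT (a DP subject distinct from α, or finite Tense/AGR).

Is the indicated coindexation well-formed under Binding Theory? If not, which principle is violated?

The two coindexed NPs are *Dmitri₁* (the lower occurrence) and *Dmitri₁* (the higher occurrence).
*Dmitri₁* (the lower occurrence) is an R-expression. Principle C requires it to be free everywhere.
*Dmitri₁* (the higher occurrence) c-commands it and carries the same index.
The R-expression is bound → Principle C violation.

Principle C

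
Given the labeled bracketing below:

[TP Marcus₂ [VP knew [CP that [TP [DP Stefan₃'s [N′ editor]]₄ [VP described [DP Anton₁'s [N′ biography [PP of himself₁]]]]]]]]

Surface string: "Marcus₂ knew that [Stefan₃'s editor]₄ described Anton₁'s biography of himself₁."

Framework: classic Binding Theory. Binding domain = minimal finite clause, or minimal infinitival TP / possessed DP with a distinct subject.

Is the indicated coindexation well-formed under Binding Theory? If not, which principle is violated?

grammatical

The two coindexed NPs are *Anton₁* and *himself₁*.
*himself₁* is an anaphor; its binding domain is the possessed DP, whose subject is Anton₁. *Anton₁* c-commands it within that domain and shares its index, so Principle A is satisfied.
*Anton₁* is an R-expression; *himself₁* does not c-command it, and no other NP shares its index, so Principle C is satisfied.
All principles are respected.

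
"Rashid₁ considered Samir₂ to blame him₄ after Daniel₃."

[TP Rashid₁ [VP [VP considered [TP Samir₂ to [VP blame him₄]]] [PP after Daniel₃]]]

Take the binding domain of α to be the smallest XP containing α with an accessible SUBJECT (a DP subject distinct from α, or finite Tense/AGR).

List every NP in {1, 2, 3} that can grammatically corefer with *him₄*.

{1, 3}

*him* is a pronoun, so Principle B applies: it must be free in its binding domain.
Binding domain of *him₄*: the embedded TP, whose subject is Samir₂.
*Rashid₁* c-commands the pronoun but from outside its binding domain, and is not c-commanded by it → coindexation permitted.
*Samir₂* c-commands the pronoun within its binding domain → coindexation would violate Principle B.
*Daniel₃* and the pronoun do not c-command one another → neither Principle B nor Principle C is at stake; coindexation permitted.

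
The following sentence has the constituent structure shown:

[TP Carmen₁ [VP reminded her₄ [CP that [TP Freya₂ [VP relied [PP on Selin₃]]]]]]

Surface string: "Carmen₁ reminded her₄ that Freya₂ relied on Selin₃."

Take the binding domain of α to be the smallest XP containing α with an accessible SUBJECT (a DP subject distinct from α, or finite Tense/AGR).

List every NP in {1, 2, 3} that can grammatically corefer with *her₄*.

*her* is a pronoun, so Principle B applies: it must be free in its binding domain.
Binding domain of *her₄*: the matrix TP, whose subject is Carmen₁.
*Carmen₁* c-commands the pronoun within its binding domain → coindexation would violate Principle B.
*Freya₂*: the pronoun c-commands this R-expression → coindexation would violate Principle C on *Freya₂*.
*Selin₃*: the pronoun c-commands this R-expression → coindexation would violate Principle C on *Selin₃*.

none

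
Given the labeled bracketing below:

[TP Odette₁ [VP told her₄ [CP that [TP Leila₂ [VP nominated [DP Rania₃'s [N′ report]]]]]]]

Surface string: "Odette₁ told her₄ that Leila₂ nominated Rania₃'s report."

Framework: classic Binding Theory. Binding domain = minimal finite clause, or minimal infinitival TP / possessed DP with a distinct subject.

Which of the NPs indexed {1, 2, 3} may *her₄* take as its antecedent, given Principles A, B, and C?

none

*her* is a pronoun, so Principle B applies: it must be free in its binding domain.
Binding domain of *her₄*: the matrix TP, whose subject is Odette₁.
*Odette₁* c-commands the pronoun within its binding domain → coindexation would violate Principle B.
*Leila₂*: the pronoun c-commands this R-expression → coindexation would violate Principle C on *Leila₂*.
*Rania₃*: the pronoun c-commands this R-expression → coindexation would violate Principle C on *Rania₃*.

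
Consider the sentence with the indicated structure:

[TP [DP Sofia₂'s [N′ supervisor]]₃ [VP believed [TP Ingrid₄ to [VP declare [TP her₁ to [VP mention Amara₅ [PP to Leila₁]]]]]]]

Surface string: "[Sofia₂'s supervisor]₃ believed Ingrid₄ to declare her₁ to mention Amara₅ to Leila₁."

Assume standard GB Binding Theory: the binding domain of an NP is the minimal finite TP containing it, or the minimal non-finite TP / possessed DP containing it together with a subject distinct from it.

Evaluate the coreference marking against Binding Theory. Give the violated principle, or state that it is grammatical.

Principle C

The two coindexed NPs are *her₁* and *Leila₁*.
*Leila₁* is an R-expression. Principle C requires it to be free everywhere.
*her₁* c-commands it and carries the same index.
The R-expression is bound → Principle C violation.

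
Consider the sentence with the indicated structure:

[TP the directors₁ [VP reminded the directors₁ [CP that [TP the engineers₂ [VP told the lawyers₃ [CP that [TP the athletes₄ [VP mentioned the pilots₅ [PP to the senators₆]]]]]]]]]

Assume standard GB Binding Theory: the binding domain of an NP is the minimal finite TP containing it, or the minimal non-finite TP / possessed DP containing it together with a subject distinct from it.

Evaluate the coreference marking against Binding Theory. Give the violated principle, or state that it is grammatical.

Principle C

The two coindexed NPs are *the directors₁* (the higher occurrence) and *the directors₁* (the lower occurrence).
*the directors₁* (the lower occurrence) is an R-expression. Principle C requires it to be free everywhere.
*the directors₁* (the higher occurrence) c-commands it and carries the same index.
The R-expression is bound → Principle C violation.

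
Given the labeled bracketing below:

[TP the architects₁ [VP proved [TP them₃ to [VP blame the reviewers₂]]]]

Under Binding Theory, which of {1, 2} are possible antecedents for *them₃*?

*them* is a pronoun, so Principle B applies: it must be free in its binding domain.
Binding domain of *them₃*: the matrix TP, whose subject is the architects₁.
*the architects₁* c-commands the pronoun within its binding domain → coindexation would violate Principle B.
*the reviewers₂*: the pronoun c-commands this R-expression → coindexation would violate Principle C on *the reviewers₂*.

none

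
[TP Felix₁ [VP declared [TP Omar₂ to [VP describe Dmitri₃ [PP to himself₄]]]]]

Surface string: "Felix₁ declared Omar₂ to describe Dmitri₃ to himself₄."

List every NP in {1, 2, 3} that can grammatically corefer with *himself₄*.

*himself* is an anaphor, so Principle A applies: it must be bound in its binding domain.
Binding domain of *himself₄*: the embedded TP, whose subject is Omar₂.
*Felix₁* c-commands the anaphor but is outside its binding domain → cannot satisfy Principle A.
*Omar₂* c-commands the anaphor within its binding domain → licit binder.
*Dmitri₃* c-commands the anaphor within its binding domain → licit binder.

{2, 3}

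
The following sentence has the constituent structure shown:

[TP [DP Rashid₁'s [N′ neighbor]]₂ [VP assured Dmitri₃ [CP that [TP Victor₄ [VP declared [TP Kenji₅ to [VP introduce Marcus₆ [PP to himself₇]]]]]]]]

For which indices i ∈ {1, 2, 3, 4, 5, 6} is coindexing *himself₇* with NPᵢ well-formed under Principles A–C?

*himself* is an anaphor, so Principle A applies: it must be bound in its binding domain.
Binding domain of *himself₇*: the embedded TP, whose subject is Kenji₅.
*Rashid₁* does not c-command the anaphor → cannot bind it.
*[Rashid₁'s neighbor]₂* c-commands the anaphor but is outside its binding domain → cannot satisfy Principle A.
*Dmitri₃* c-commands the anaphor but is outside its binding domain → cannot satisfy Principle A.
*Victor₄* c-commands the anaphor but is outside its binding domain → cannot satisfy Principle A.
*Kenji₅* c-commands the anaphor within its binding domain → licit binder.
*Marcus₆* c-commands the anaphor within its binding domain → licit binder.

{5, 6}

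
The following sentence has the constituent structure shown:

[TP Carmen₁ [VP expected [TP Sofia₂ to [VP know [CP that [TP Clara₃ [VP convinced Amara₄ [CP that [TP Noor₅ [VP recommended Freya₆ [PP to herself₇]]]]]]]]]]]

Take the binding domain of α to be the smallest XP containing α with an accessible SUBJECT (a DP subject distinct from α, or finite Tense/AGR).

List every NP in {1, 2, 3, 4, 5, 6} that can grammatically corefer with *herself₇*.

{5, 6}

*herself* is an anaphor, so Principle A applies: it must be bound in its binding domain.
Binding domain of *herself₇*: the embedded TP, whose subject is Noor₅.
*Carmen₁* c-commands the anaphor but is outside its binding domain → cannot satisfy Principle A.
*Sofia₂* c-commands the anaphor but is outside its binding domain → cannot satisfy Principle A.
*Clara₃* c-commands the anaphor but is outside its binding domain → cannot satisfy Principle A.
*Amara₄* c-commands the anaphor but is outside its binding domain → cannot satisfy Principle A.
*Noor₅* c-commands the anaphor within its binding domain → licit binder.
*Freya₆* c-commands the anaphor within its binding domain → licit binder.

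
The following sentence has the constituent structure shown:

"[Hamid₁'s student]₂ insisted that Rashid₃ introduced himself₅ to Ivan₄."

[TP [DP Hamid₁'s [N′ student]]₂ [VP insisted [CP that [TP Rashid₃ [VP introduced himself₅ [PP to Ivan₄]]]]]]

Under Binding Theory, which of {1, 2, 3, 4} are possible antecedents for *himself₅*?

{3}

*himself* is an anaphor, so Principle A applies: it must be bound in its binding domain.
Binding domain of *himself₅*: the embedded TP, whose subject is Rashid₃.
*Hamid₁* does not c-command the anaphor → cannot bind it.
*[Hamid₁'s student]₂* c-commands the anaphor but is outside its binding domain → cannot satisfy Principle A.
*Rashid₃* c-commands the anaphor within its binding domain → licit binder.
*Ivan₄* does not c-command the anaphor → cannot bind it.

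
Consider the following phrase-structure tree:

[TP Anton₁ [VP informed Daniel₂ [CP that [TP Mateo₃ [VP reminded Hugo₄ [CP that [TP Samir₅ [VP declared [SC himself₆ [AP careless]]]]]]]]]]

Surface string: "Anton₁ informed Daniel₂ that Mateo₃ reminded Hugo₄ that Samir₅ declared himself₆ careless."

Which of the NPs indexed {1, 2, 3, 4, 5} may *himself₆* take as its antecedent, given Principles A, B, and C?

*himself* is an anaphor, so Principle A applies: it must be bound in its binding domain.
Binding domain of *himself₆*: the embedded TP, whose subject is Samir₅.
*Anton₁* c-commands the anaphor but is outside its binding domain → cannot satisfy Principle A.
*Daniel₂* c-commands the anaphor but is outside its binding domain → cannot satisfy Principle A.
*Mateo₃* c-commands the anaphor but is outside its binding domain → cannot satisfy Principle A.
*Hugo₄* c-commands the anaphor but is outside its binding domain → cannot satisfy Principle A.
*Samir₅* c-commands the anaphor within its binding domain → licit binder.

{5}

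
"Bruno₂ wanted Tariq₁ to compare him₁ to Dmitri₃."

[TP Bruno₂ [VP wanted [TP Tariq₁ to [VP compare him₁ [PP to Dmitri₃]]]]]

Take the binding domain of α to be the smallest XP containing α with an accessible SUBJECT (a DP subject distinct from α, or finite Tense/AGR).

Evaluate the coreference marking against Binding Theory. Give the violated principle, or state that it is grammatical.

The two coindexed NPs are *Tariq₁* and *him₁*.
*him₁* is a pronoun. Its binding domain is the embedded TP, whose subject is Tariq₁.
*Tariq₁* c-commands it within that domain and carries the same index.
The pronoun is locally bound → Principle B violation.

Principle B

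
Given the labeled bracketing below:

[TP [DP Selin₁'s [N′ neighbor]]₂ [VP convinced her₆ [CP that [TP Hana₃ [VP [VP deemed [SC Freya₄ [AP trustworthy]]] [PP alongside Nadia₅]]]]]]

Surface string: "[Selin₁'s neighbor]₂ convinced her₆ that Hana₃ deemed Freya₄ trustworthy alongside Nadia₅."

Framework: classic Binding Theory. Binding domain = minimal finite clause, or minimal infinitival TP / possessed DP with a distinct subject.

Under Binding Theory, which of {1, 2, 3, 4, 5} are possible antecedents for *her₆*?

*her* is a pronoun, so Principle B applies: it must be free in its binding domain.
Binding domain of *her₆*: the matrix TP, whose subject is [Selin₁'s neighbor]₂.
*Selin₁* and the pronoun do not c-command one another → neither Principle B nor Principle C is at stake; coindexation permitted.
*[Selin₁'s neighbor]₂* c-commands the pronoun within its binding domain → coindexation would violate Principle B.
*Hana₃*: the pronoun c-commands this R-expression → coindexation would violate Principle C on *Hana₃*.
*Freya₄*: the pronoun c-commands this R-expression → coindexation would violate Principle C on *Freya₄*.
*Nadia₅*: the pronoun c-commands this R-expression → coindexation would violate Principle C on *Nadia₅*.

{1}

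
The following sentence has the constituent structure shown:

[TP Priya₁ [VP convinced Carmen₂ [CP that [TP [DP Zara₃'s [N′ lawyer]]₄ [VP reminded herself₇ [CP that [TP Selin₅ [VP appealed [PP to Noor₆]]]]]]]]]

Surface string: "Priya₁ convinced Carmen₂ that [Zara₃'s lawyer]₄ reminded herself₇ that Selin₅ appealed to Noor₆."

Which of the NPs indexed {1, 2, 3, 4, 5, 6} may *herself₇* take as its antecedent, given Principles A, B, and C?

{4}

*herself* is an anaphor, so Principle A applies: it must be bound in its binding domain.
Binding domain of *herself₇*: the embedded TP, whose subject is [Zara₃'s lawyer]₄.
*Priya₁* c-commands the anaphor but is outside its binding domain → cannot satisfy Principle A.
*Carmen₂* c-commands the anaphor but is outside its binding domain → cannot satisfy Principle A.
*Zara₃* does not c-command the anaphor → cannot bind it.
*[Zara₃'s lawyer]₄* c-commands the anaphor within its binding domain → licit binder.
*Selin₅* does not c-command the anaphor → cannot bind it.
*Noor₆* does not c-command the anaphor → cannot bind it.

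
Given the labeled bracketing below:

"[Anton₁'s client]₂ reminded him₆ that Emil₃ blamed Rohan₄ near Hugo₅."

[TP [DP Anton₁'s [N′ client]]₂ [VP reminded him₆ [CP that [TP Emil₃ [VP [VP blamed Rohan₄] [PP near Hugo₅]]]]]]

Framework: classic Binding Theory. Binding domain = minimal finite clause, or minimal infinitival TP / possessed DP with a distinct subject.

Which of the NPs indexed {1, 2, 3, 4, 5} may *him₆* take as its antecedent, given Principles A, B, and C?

{1}

*him* is a pronoun, so Principle B applies: it must be free in its binding domain.
Binding domain of *him₆*: the matrix TP, whose subject is [Anton₁'s client]₂.
*Anton₁* and the pronoun do not c-command one another → neither Principle B nor Principle C is at stake; coindexation permitted.
*[Anton₁'s client]₂* c-commands the pronoun within its binding domain → coindexation would violate Principle B.
*Emil₃*: the pronoun c-commands this R-expression → coindexation would violate Principle C on *Emil₃*.
*Rohan₄*: the pronoun c-commands this R-expression → coindexation would violate Principle C on *Rohan₄*.
*Hugo₅*: the pronoun c-commands this R-expression → coindexation would violate Principle C on *Hugo₅*.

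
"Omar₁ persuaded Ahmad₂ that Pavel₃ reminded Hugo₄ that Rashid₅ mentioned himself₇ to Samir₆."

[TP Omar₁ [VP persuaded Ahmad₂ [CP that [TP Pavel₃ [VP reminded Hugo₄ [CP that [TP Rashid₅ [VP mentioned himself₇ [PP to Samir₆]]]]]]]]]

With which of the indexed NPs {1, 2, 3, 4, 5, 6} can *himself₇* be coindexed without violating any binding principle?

{5}

*himself* is an anaphor, so Principle A applies: it must be bound in its binding domain.
Binding domain of *himself₇*: the embedded TP, whose subject is Rashid₅.
*Omar₁* c-commands the anaphor but is outside its binding domain → cannot satisfy Principle A.
*Ahmad₂* c-commands the anaphor but is outside its binding domain → cannot satisfy Principle A.
*Pavel₃* c-commands the anaphor but is outside its binding domain → cannot satisfy Principle A.
*Hugo₄* c-commands the anaphor but is outside its binding domain → cannot satisfy Principle A.
*Rashid₅* c-commands the anaphor within its binding domain → licit binder.
*Samir₆* does not c-command the anaphor → cannot bind it.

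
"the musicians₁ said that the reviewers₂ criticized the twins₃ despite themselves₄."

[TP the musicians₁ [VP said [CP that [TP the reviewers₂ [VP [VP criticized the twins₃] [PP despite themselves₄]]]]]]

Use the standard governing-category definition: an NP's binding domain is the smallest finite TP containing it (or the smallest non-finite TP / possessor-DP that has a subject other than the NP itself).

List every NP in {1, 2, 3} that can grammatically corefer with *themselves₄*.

*themselves* is an anaphor, so Principle A applies: it must be bound in its binding domain.
Binding domain of *themselves₄*: the embedded TP, whose subject is the reviewers₂.
*the musicians₁* c-commands the anaphor but is outside its binding domain → cannot satisfy Principle A.
*the reviewers₂* c-commands the anaphor within its binding domain → licit binder.
*the twins₃* does not c-command the anaphor → cannot bind it.

{2}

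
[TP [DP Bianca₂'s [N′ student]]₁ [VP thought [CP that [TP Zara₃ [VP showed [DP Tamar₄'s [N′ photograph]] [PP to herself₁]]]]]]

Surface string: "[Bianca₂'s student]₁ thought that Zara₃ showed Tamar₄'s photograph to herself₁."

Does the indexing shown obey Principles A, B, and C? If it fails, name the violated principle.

The two coindexed NPs are *[Bianca₂'s student]₁* and *herself₁*.
*herself₁* is an anaphor. Principle A requires it to be bound within its binding domain — the embedded TP, whose subject is Zara₃.
Within that domain it is c-commanded by *Zara₃*, which does not share its index.
*[Bianca₂'s student]₁* does c-command the anaphor, but from outside its binding domain.
The anaphor is unbound in its domain → Principle A violation.

Principle A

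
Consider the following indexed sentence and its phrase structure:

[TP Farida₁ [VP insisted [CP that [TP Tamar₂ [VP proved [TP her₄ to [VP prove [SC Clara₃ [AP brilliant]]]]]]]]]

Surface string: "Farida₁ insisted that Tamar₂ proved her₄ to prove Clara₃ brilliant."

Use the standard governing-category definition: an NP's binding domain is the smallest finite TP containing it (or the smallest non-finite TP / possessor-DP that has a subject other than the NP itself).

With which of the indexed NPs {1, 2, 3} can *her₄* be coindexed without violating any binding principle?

*her* is a pronoun, so Principle B applies: it must be free in its binding domain.
Binding domain of *her₄*: the embedded TP, whose subject is Tamar₂.
*Farida₁* c-commands the pronoun but from outside its binding domain, and is not c-commanded by it → coindexation permitted.
*Tamar₂* c-commands the pronoun within its binding domain → coindexation would violate Principle B.
*Clara₃*: the pronoun c-commands this R-expression → coindexation would violate Principle C on *Clara₃*.

{1}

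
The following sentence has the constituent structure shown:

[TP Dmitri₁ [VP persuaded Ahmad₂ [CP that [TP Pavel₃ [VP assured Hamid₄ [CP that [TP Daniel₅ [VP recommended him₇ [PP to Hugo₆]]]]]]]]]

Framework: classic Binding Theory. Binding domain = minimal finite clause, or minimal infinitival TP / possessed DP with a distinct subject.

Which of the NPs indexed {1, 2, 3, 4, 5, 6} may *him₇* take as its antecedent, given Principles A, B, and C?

*him* is a pronoun, so Principle B applies: it must be free in its binding domain.
Binding domain of *him₇*: the embedded TP, whose subject is Daniel₅.
*Dmitri₁* c-commands the pronoun but from outside its binding domain, and is not c-commanded by it → coindexation permitted.
*Ahmad₂* c-commands the pronoun but from outside its binding domain, and is not c-commanded by it → coindexation permitted.
*Pavel₃* c-commands the pronoun but from outside its binding domain, and is not c-commanded by it → coindexation permitted.
*Hamid₄* c-commands the pronoun but from outside its binding domain, and is not c-commanded by it → coindexation permitted.
*Daniel₅* c-commands the pronoun within its binding domain → coindexation would violate Principle B.
*Hugo₆*: the pronoun c-commands this R-expression → coindexation would violate Principle C on *Hugo₆*.

{1, 2, 3, 4}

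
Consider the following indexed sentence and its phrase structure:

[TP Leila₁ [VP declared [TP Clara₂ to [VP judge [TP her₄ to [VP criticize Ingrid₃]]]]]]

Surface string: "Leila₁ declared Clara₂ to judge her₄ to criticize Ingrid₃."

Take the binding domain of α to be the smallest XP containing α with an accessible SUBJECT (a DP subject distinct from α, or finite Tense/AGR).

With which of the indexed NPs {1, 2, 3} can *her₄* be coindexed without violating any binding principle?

{1}

*her* is a pronoun, so Principle B applies: it must be free in its binding domain.
Binding domain of *her₄*: the embedded TP, whose subject is Clara₂.
*Leila₁* c-commands the pronoun but from outside its binding domain, and is not c-commanded by it → coindexation permitted.
*Clara₂* c-commands the pronoun within its binding domain → coindexation would violate Principle B.
*Ingrid₃*: the pronoun c-commands this R-expression → coindexation would violate Principle C on *Ingrid₃*.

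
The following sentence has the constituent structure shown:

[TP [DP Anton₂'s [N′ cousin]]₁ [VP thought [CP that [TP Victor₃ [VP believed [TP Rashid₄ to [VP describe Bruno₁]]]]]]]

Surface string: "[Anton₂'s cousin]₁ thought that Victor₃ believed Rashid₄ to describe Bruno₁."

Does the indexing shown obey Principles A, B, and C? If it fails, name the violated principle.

The two coindexed NPs are *[Anton₂'s cousin]₁* and *Bruno₁*.
*Bruno₁* is an R-expression. Principle C requires it to be free everywhere.
*[Anton₂'s cousin]₁* c-commands it and carries the same index.
The R-expression is bound → Principle C violation.

Principle C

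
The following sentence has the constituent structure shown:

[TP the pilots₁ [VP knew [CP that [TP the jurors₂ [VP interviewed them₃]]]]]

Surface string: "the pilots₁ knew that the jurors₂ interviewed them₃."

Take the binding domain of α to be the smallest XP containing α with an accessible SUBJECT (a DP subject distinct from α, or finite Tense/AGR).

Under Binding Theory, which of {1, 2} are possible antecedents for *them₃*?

*them* is a pronoun, so Principle B applies: it must be free in its binding domain.
Binding domain of *them₃*: the embedded TP, whose subject is the jurors₂.
*the pilots₁* c-commands the pronoun but from outside its binding domain, and is not c-commanded by it → coindexation permitted.
*the jurors₂* c-commands the pronoun within its binding domain → coindexation would violate Principle B.

{1}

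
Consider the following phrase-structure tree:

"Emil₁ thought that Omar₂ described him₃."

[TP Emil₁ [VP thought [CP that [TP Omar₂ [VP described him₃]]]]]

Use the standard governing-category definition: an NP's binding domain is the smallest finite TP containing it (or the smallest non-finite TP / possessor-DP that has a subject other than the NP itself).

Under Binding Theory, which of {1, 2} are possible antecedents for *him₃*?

*him* is a pronoun, so Principle B applies: it must be free in its binding domain.
Binding domain of *him₃*: the embedded TP, whose subject is Omar₂.
*Emil₁* c-commands the pronoun but from outside its binding domain, and is not c-commanded by it → coindexation permitted.
*Omar₂* c-commands the pronoun within its binding domain → coindexation would violate Principle B.

{1}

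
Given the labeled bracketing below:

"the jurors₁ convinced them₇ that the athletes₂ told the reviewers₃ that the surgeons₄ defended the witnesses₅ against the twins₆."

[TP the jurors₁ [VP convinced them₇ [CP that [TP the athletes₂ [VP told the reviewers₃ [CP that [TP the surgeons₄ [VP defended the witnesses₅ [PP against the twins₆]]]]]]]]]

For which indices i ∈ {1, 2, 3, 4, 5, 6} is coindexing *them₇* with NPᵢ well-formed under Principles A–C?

none

*them* is a pronoun, so Principle B applies: it must be free in its binding domain.
Binding domain of *them₇*: the matrix TP, whose subject is the jurors₁.
*the jurors₁* c-commands the pronoun within its binding domain → coindexation would violate Principle B.
*the athletes₂*: the pronoun c-commands this R-expression → coindexation would violate Principle C on *the athletes₂*.
*the reviewers₃*: the pronoun c-commands this R-expression → coindexation would violate Principle C on *the reviewers₃*.
*the surgeons₄*: the pronoun c-commands this R-expression → coindexation would violate Principle C on *the surgeons₄*.
*the witnesses₅*: the pronoun c-commands this R-expression → coindexation would violate Principle C on *the witnesses₅*.
*the twins₆*: the pronoun c-commands this R-expression → coindexation would violate Principle C on *the twins₆*.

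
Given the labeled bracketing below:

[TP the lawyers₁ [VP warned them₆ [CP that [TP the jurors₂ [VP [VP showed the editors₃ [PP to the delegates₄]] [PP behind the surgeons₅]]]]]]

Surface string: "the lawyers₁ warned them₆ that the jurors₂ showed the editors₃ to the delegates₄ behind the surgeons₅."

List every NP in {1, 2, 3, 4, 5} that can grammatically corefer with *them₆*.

none

*them* is a pronoun, so Principle B applies: it must be free in its binding domain.
Binding domain of *them₆*: the matrix TP, whose subject is the lawyers₁.
*the lawyers₁* c-commands the pronoun within its binding domain → coindexation would violate Principle B.
*the jurors₂*: the pronoun c-commands this R-expression → coindexation would violate Principle C on *the jurors₂*.
*the editors₃*: the pronoun c-commands this R-expression → coindexation would violate Principle C on *the editors₃*.
*the delegates₄*: the pronoun c-commands this R-expression → coindexation would violate Principle C on *the delegates₄*.
*the surgeons₅*: the pronoun c-commands this R-expression → coindexation would violate Principle C on *the surgeons₅*.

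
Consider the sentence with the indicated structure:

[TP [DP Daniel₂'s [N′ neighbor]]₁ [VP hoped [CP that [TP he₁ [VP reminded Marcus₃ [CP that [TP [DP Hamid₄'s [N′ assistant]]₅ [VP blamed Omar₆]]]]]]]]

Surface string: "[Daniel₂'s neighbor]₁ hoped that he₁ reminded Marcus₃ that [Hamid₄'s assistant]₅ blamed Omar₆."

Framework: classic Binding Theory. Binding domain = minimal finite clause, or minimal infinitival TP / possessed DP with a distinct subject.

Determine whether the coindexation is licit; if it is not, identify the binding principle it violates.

The two coindexed NPs are *[Daniel₂'s neighbor]₁* and *he₁*.
*he₁* is a pronoun; nothing c-commands it within its binding domain (the embedded TP.), so Principle B holds trivially.
*[Daniel₂'s neighbor]₁* is an R-expression; *he₁* does not c-command it, and no other NP shares its index, so Principle C is satisfied.
All principles are respected.

grammatical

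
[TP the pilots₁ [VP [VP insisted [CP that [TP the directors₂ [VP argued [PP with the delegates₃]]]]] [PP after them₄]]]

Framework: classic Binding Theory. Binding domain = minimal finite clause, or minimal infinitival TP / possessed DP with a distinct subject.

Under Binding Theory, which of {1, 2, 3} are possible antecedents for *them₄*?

*them* is a pronoun, so Principle B applies: it must be free in its binding domain.
Binding domain of *them₄*: the matrix TP, whose subject is the pilots₁.
*the pilots₁* c-commands the pronoun within its binding domain → coindexation would violate Principle B.
*the directors₂* and the pronoun do not c-command one another → neither Principle B nor Principle C is at stake; coindexation permitted.
*the delegates₃* and the pronoun do not c-command one another → neither Principle B nor Principle C is at stake; coindexation permitted.

{2, 3}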